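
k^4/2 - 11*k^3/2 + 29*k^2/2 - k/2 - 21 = (k/2 + 1/2)*(k - 7)*(k - 3)*(k - 2)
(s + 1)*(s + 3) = s^2 + 4*s + 3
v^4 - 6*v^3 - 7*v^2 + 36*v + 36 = (v - 6)*(v - 3)*(v + 1)*(v + 2)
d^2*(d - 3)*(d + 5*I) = d^4 - 3*d^3 + 5*I*d^3 - 15*I*d^2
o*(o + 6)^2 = o^3 + 12*o^2 + 36*o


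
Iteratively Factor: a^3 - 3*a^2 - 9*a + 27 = (a + 3)*(a^2 - 6*a + 9) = (a - 3)*(a + 3)*(a - 3)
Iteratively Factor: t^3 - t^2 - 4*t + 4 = (t - 2)*(t^2 + t - 2) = (t - 2)*(t - 1)*(t + 2)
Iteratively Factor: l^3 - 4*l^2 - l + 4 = (l - 4)*(l^2 - 1) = (l - 4)*(l + 1)*(l - 1)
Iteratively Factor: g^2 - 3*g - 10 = (g - 5)*(g + 2)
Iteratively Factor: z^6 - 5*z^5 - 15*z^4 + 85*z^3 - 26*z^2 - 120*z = (z - 2)*(z^5 - 3*z^4 - 21*z^3 + 43*z^2 + 60*z) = (z - 3)*(z - 2)*(z^4 - 21*z^2 - 20*z) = (z - 3)*(z - 2)*(z + 1)*(z^3 - z^2 - 20*z) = (z - 3)*(z - 2)*(z + 1)*(z + 4)*(z^2 - 5*z) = z*(z - 3)*(z - 2)*(z + 1)*(z + 4)*(z - 5)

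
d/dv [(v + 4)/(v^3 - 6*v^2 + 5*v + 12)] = (v^3 - 6*v^2 + 5*v - (v + 4)*(3*v^2 - 12*v + 5) + 12)/(v^3 - 6*v^2 + 5*v + 12)^2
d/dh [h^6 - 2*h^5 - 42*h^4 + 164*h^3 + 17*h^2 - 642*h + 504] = 6*h^5 - 10*h^4 - 168*h^3 + 492*h^2 + 34*h - 642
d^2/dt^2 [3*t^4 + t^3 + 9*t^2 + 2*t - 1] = 36*t^2 + 6*t + 18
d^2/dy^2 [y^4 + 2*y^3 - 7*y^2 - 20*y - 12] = 12*y^2 + 12*y - 14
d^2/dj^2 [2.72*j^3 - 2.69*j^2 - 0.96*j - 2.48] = 16.32*j - 5.38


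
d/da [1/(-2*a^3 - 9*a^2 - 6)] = 6*a*(a + 3)/(2*a^3 + 9*a^2 + 6)^2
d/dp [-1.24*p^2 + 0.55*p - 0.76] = 0.55 - 2.48*p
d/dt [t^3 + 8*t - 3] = 3*t^2 + 8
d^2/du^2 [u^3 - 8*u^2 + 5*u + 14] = 6*u - 16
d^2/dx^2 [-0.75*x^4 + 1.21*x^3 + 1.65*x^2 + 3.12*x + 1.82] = -9.0*x^2 + 7.26*x + 3.3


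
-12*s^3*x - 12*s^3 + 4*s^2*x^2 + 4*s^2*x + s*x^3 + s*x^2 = (-2*s + x)*(6*s + x)*(s*x + s)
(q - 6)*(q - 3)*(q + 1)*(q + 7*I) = q^4 - 8*q^3 + 7*I*q^3 + 9*q^2 - 56*I*q^2 + 18*q + 63*I*q + 126*I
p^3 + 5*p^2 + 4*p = p*(p + 1)*(p + 4)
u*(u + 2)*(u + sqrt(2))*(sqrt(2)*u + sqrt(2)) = sqrt(2)*u^4 + 2*u^3 + 3*sqrt(2)*u^3 + 2*sqrt(2)*u^2 + 6*u^2 + 4*u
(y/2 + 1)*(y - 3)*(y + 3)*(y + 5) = y^4/2 + 7*y^3/2 + y^2/2 - 63*y/2 - 45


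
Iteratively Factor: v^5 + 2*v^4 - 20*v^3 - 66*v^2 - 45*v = (v + 1)*(v^4 + v^3 - 21*v^2 - 45*v) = (v - 5)*(v + 1)*(v^3 + 6*v^2 + 9*v) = (v - 5)*(v + 1)*(v + 3)*(v^2 + 3*v) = v*(v - 5)*(v + 1)*(v + 3)*(v + 3)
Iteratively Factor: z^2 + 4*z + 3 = (z + 1)*(z + 3)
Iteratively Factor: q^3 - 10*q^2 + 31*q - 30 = (q - 3)*(q^2 - 7*q + 10) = (q - 5)*(q - 3)*(q - 2)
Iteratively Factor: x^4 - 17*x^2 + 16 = (x + 4)*(x^3 - 4*x^2 - x + 4) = (x + 1)*(x + 4)*(x^2 - 5*x + 4) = (x - 1)*(x + 1)*(x + 4)*(x - 4)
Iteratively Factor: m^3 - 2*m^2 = (m)*(m^2 - 2*m) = m^2*(m - 2)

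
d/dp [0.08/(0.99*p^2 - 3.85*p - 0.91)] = (0.308 - 0.1584*p)/(-0.99*p^2 + 3.85*p + 0.91)^2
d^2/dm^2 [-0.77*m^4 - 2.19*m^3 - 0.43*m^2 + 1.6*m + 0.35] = -9.24*m^2 - 13.14*m - 0.86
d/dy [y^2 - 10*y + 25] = 2*y - 10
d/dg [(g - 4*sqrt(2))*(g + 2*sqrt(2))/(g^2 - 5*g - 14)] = (-5*g^2 + 2*sqrt(2)*g^2 + 4*g - 80 + 28*sqrt(2))/(g^4 - 10*g^3 - 3*g^2 + 140*g + 196)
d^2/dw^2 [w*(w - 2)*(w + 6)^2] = 12*w^2 + 60*w + 24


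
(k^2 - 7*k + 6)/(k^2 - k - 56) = (-k^2 + 7*k - 6)/(-k^2 + k + 56)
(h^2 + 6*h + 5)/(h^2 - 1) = (h + 5)/(h - 1)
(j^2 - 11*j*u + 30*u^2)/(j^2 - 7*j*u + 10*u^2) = (-j + 6*u)/(-j + 2*u)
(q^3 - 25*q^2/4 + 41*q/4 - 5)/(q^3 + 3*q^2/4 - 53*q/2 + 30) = (q - 1)/(q + 6)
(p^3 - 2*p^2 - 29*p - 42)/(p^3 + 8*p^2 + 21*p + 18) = (p - 7)/(p + 3)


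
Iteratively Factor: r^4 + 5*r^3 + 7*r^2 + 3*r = (r + 1)*(r^3 + 4*r^2 + 3*r) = (r + 1)*(r + 3)*(r^2 + r) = r*(r + 1)*(r + 3)*(r + 1)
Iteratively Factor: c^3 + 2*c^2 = (c + 2)*(c^2) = c*(c + 2)*(c)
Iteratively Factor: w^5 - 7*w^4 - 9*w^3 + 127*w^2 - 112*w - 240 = (w - 5)*(w^4 - 2*w^3 - 19*w^2 + 32*w + 48) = (w - 5)*(w + 1)*(w^3 - 3*w^2 - 16*w + 48) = (w - 5)*(w - 4)*(w + 1)*(w^2 + w - 12) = (w - 5)*(w - 4)*(w - 3)*(w + 1)*(w + 4)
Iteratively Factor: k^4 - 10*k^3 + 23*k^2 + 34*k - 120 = (k + 2)*(k^3 - 12*k^2 + 47*k - 60) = (k - 5)*(k + 2)*(k^2 - 7*k + 12) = (k - 5)*(k - 3)*(k + 2)*(k - 4)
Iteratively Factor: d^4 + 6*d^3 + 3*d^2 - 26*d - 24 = (d + 3)*(d^3 + 3*d^2 - 6*d - 8) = (d + 3)*(d + 4)*(d^2 - d - 2) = (d - 2)*(d + 3)*(d + 4)*(d + 1)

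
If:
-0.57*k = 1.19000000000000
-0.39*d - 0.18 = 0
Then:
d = -0.46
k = -2.09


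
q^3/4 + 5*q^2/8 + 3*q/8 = q*(q/4 + 1/4)*(q + 3/2)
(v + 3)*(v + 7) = v^2 + 10*v + 21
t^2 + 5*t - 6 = (t - 1)*(t + 6)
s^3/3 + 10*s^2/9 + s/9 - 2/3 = (s/3 + 1)*(s - 2/3)*(s + 1)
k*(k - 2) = k^2 - 2*k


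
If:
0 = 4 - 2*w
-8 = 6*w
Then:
No Solution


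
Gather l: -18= -18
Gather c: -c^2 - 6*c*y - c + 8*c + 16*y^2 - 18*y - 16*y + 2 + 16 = -c^2 + c*(7 - 6*y) + 16*y^2 - 34*y + 18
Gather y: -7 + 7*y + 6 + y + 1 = 8*y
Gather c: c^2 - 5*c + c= c^2 - 4*c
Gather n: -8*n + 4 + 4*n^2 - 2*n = 4*n^2 - 10*n + 4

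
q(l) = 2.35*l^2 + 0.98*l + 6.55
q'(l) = 4.7*l + 0.98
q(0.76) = 8.65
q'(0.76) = 4.55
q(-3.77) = 36.26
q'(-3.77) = -16.74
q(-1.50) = 10.37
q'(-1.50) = -6.07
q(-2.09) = 14.77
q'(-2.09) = -8.84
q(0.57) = 7.87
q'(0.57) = 3.66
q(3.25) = 34.56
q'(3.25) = 16.26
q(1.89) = 16.80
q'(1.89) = 9.86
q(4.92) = 68.26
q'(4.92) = 24.10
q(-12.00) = 333.19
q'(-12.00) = -55.42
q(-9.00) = 188.08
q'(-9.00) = -41.32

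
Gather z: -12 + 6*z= 6*z - 12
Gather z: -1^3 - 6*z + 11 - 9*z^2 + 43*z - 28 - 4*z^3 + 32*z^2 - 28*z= -4*z^3 + 23*z^2 + 9*z - 18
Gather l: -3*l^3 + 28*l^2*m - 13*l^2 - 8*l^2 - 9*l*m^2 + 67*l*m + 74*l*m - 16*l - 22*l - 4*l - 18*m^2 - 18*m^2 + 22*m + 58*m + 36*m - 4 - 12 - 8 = -3*l^3 + l^2*(28*m - 21) + l*(-9*m^2 + 141*m - 42) - 36*m^2 + 116*m - 24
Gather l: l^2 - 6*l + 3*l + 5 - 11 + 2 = l^2 - 3*l - 4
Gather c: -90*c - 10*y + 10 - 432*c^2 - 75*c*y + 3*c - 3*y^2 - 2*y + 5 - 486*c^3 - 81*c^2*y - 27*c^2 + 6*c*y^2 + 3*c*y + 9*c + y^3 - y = -486*c^3 + c^2*(-81*y - 459) + c*(6*y^2 - 72*y - 78) + y^3 - 3*y^2 - 13*y + 15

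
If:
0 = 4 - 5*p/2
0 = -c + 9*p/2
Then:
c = 36/5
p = 8/5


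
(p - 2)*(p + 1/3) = p^2 - 5*p/3 - 2/3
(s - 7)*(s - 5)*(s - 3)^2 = s^4 - 18*s^3 + 116*s^2 - 318*s + 315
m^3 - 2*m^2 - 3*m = m*(m - 3)*(m + 1)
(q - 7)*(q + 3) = q^2 - 4*q - 21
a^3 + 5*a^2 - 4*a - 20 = (a - 2)*(a + 2)*(a + 5)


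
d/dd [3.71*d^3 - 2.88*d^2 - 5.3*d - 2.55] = 11.13*d^2 - 5.76*d - 5.3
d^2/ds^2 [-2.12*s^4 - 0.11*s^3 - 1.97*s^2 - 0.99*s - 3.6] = -25.44*s^2 - 0.66*s - 3.94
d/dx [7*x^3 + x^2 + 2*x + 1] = 21*x^2 + 2*x + 2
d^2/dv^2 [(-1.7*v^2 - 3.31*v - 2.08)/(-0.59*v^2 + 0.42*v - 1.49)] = (3.146942*v^3 - 4.622532*v^2 - 20.55147*v + 8.767904)/(0.205379*v^6 - 0.438606*v^5 + 1.868235*v^4 - 2.28942*v^3 + 4.718085*v^2 - 2.797326*v + 3.307949)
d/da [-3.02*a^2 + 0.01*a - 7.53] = 0.01 - 6.04*a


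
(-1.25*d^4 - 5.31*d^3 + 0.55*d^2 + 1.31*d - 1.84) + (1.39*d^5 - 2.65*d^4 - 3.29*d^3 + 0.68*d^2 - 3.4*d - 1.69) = 1.39*d^5 - 3.9*d^4 - 8.6*d^3 + 1.23*d^2 - 2.09*d - 3.53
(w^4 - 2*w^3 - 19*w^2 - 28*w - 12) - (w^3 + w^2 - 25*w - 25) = w^4 - 3*w^3 - 20*w^2 - 3*w + 13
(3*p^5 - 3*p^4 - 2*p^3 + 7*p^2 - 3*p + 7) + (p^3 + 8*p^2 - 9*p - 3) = 3*p^5 - 3*p^4 - p^3 + 15*p^2 - 12*p + 4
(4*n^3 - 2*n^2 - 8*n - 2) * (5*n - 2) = 20*n^4 - 18*n^3 - 36*n^2 + 6*n + 4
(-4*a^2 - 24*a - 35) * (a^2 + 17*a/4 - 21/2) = -4*a^4 - 41*a^3 - 95*a^2 + 413*a/4 + 735/2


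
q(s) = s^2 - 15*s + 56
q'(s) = 2*s - 15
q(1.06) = 41.22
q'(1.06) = -12.88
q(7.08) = -0.07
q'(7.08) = -0.84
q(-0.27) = 60.12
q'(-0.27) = -15.54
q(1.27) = 38.56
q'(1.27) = -12.46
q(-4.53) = 144.47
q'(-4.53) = -24.06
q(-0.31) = 60.75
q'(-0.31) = -15.62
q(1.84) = 31.79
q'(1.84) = -11.32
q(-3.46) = 119.87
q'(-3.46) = -21.92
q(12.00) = 20.00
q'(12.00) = 9.00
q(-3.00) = 110.00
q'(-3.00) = -21.00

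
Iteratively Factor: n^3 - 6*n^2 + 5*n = (n - 1)*(n^2 - 5*n) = (n - 5)*(n - 1)*(n)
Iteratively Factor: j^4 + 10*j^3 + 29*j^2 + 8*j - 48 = (j - 1)*(j^3 + 11*j^2 + 40*j + 48) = (j - 1)*(j + 4)*(j^2 + 7*j + 12) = (j - 1)*(j + 3)*(j + 4)*(j + 4)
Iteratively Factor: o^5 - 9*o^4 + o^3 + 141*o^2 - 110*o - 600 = (o + 2)*(o^4 - 11*o^3 + 23*o^2 + 95*o - 300) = (o + 2)*(o + 3)*(o^3 - 14*o^2 + 65*o - 100) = (o - 4)*(o + 2)*(o + 3)*(o^2 - 10*o + 25) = (o - 5)*(o - 4)*(o + 2)*(o + 3)*(o - 5)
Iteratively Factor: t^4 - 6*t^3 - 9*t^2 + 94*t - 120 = (t - 3)*(t^3 - 3*t^2 - 18*t + 40) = (t - 3)*(t - 2)*(t^2 - t - 20) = (t - 5)*(t - 3)*(t - 2)*(t + 4)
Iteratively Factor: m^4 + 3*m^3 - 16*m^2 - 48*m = (m - 4)*(m^3 + 7*m^2 + 12*m) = (m - 4)*(m + 4)*(m^2 + 3*m) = m*(m - 4)*(m + 4)*(m + 3)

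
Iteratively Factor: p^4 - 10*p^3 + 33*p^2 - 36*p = (p - 4)*(p^3 - 6*p^2 + 9*p) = (p - 4)*(p - 3)*(p^2 - 3*p) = (p - 4)*(p - 3)^2*(p)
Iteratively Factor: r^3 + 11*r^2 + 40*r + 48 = (r + 4)*(r^2 + 7*r + 12) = (r + 3)*(r + 4)*(r + 4)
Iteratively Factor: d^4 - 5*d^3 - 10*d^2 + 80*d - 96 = (d - 4)*(d^3 - d^2 - 14*d + 24) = (d - 4)*(d - 2)*(d^2 + d - 12) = (d - 4)*(d - 3)*(d - 2)*(d + 4)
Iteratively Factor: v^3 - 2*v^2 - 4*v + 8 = (v - 2)*(v^2 - 4) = (v - 2)*(v + 2)*(v - 2)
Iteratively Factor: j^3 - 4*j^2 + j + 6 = (j - 2)*(j^2 - 2*j - 3) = (j - 2)*(j + 1)*(j - 3)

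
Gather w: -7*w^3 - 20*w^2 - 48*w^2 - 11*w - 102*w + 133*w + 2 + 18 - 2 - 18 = -7*w^3 - 68*w^2 + 20*w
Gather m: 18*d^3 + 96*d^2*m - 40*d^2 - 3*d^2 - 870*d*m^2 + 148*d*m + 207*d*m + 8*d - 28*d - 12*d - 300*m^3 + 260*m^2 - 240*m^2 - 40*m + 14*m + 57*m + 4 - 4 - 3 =18*d^3 - 43*d^2 - 32*d - 300*m^3 + m^2*(20 - 870*d) + m*(96*d^2 + 355*d + 31) - 3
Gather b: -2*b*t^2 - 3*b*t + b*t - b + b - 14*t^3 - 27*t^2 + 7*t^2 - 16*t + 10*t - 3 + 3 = b*(-2*t^2 - 2*t) - 14*t^3 - 20*t^2 - 6*t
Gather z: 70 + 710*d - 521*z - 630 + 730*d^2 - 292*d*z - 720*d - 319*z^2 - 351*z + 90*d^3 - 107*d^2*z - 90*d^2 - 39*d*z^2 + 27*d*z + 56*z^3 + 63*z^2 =90*d^3 + 640*d^2 - 10*d + 56*z^3 + z^2*(-39*d - 256) + z*(-107*d^2 - 265*d - 872) - 560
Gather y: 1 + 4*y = 4*y + 1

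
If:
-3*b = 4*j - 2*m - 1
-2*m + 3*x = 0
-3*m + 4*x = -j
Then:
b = x/3 + 1/3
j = x/2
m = 3*x/2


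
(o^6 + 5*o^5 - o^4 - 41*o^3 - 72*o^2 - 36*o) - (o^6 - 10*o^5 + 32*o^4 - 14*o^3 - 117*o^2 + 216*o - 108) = 15*o^5 - 33*o^4 - 27*o^3 + 45*o^2 - 252*o + 108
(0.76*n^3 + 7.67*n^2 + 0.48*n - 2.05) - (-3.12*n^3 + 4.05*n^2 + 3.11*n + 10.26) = 3.88*n^3 + 3.62*n^2 - 2.63*n - 12.31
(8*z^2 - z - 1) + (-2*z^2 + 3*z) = 6*z^2 + 2*z - 1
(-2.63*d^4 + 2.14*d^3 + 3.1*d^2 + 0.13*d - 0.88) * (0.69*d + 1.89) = -1.8147*d^5 - 3.4941*d^4 + 6.1836*d^3 + 5.9487*d^2 - 0.3615*d - 1.6632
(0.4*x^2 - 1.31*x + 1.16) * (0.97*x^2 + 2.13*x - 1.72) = 0.388*x^4 - 0.4187*x^3 - 2.3531*x^2 + 4.724*x - 1.9952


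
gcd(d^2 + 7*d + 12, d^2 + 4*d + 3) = d + 3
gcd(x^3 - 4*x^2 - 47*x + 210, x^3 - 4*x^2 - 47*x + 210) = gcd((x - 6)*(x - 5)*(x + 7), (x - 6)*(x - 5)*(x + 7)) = x^3 - 4*x^2 - 47*x + 210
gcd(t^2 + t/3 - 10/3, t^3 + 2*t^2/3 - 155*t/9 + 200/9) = t - 5/3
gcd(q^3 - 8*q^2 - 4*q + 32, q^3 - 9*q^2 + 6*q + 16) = q^2 - 10*q + 16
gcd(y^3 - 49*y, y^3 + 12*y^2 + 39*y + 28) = y + 7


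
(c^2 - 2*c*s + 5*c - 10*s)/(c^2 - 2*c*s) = (c + 5)/c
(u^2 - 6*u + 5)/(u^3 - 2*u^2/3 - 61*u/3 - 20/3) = 3*(u - 1)/(3*u^2 + 13*u + 4)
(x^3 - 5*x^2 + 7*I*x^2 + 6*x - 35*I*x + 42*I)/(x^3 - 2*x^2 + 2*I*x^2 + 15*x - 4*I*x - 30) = (x^2 + x*(-3 + 7*I) - 21*I)/(x^2 + 2*I*x + 15)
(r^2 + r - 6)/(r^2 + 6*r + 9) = (r - 2)/(r + 3)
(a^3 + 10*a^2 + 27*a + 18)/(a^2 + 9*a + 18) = a + 1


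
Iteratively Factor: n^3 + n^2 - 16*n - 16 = (n + 1)*(n^2 - 16) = (n - 4)*(n + 1)*(n + 4)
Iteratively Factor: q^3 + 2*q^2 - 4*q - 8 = (q + 2)*(q^2 - 4) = (q - 2)*(q + 2)*(q + 2)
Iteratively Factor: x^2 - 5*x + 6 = (x - 2)*(x - 3)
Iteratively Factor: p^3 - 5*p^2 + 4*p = (p - 1)*(p^2 - 4*p) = (p - 4)*(p - 1)*(p)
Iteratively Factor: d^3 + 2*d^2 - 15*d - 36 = (d + 3)*(d^2 - d - 12) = (d - 4)*(d + 3)*(d + 3)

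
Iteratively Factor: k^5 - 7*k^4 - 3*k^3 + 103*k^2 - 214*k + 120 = (k - 1)*(k^4 - 6*k^3 - 9*k^2 + 94*k - 120) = (k - 1)*(k + 4)*(k^3 - 10*k^2 + 31*k - 30) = (k - 5)*(k - 1)*(k + 4)*(k^2 - 5*k + 6) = (k - 5)*(k - 3)*(k - 1)*(k + 4)*(k - 2)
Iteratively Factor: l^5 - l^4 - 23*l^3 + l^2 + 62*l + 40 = (l + 1)*(l^4 - 2*l^3 - 21*l^2 + 22*l + 40) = (l - 5)*(l + 1)*(l^3 + 3*l^2 - 6*l - 8) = (l - 5)*(l - 2)*(l + 1)*(l^2 + 5*l + 4) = (l - 5)*(l - 2)*(l + 1)*(l + 4)*(l + 1)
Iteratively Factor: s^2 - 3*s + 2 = (s - 2)*(s - 1)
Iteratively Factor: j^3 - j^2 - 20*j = (j - 5)*(j^2 + 4*j) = j*(j - 5)*(j + 4)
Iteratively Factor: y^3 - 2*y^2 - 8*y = (y + 2)*(y^2 - 4*y) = y*(y + 2)*(y - 4)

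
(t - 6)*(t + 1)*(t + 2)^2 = t^4 - t^3 - 22*t^2 - 44*t - 24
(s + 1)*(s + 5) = s^2 + 6*s + 5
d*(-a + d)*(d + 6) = -a*d^2 - 6*a*d + d^3 + 6*d^2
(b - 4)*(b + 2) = b^2 - 2*b - 8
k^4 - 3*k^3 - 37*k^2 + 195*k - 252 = (k - 4)*(k - 3)^2*(k + 7)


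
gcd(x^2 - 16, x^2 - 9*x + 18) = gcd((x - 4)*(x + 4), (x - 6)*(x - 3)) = 1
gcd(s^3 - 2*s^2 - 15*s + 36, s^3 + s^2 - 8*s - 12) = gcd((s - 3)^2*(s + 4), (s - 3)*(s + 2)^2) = s - 3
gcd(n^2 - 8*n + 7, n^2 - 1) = n - 1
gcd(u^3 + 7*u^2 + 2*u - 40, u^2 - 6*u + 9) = 1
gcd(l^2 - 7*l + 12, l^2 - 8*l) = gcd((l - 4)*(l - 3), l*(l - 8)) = 1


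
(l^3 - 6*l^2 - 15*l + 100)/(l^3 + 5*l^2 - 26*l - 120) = (l - 5)/(l + 6)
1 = 1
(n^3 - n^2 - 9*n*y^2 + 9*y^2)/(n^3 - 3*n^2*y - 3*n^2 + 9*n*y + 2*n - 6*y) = (n + 3*y)/(n - 2)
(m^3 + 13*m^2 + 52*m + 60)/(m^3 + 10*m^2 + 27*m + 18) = (m^2 + 7*m + 10)/(m^2 + 4*m + 3)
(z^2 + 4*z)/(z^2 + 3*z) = (z + 4)/(z + 3)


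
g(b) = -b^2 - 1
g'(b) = -2*b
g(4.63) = -22.44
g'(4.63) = -9.26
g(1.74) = -4.03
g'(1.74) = -3.48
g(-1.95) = -4.80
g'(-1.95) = 3.90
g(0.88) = -1.77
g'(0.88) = -1.76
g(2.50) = -7.25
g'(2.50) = -5.00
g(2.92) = -9.53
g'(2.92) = -5.84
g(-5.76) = -34.18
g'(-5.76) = 11.52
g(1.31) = -2.72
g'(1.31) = -2.62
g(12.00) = -145.00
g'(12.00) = -24.00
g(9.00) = -82.00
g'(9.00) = -18.00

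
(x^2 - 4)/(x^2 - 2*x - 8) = (x - 2)/(x - 4)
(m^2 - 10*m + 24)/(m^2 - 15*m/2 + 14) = 2*(m - 6)/(2*m - 7)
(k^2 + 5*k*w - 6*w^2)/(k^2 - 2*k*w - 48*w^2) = (-k + w)/(-k + 8*w)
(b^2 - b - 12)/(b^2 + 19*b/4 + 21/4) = 4*(b - 4)/(4*b + 7)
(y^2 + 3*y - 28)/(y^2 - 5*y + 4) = (y + 7)/(y - 1)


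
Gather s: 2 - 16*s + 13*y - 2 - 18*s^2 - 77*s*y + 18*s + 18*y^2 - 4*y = -18*s^2 + s*(2 - 77*y) + 18*y^2 + 9*y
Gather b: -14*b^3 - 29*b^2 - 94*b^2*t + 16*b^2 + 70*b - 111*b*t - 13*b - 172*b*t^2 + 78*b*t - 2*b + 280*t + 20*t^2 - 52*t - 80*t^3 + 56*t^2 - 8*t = -14*b^3 + b^2*(-94*t - 13) + b*(-172*t^2 - 33*t + 55) - 80*t^3 + 76*t^2 + 220*t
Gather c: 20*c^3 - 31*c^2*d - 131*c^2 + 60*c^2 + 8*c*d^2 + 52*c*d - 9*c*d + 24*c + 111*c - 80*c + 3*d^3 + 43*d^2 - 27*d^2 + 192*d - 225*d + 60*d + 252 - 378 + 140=20*c^3 + c^2*(-31*d - 71) + c*(8*d^2 + 43*d + 55) + 3*d^3 + 16*d^2 + 27*d + 14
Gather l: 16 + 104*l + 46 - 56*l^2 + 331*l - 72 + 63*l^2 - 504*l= 7*l^2 - 69*l - 10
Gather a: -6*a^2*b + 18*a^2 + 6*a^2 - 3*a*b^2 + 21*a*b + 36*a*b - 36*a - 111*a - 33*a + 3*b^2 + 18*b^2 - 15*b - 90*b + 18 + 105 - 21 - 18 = a^2*(24 - 6*b) + a*(-3*b^2 + 57*b - 180) + 21*b^2 - 105*b + 84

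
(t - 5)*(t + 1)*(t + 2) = t^3 - 2*t^2 - 13*t - 10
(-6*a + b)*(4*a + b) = -24*a^2 - 2*a*b + b^2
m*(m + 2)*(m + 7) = m^3 + 9*m^2 + 14*m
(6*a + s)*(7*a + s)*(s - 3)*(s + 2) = 42*a^2*s^2 - 42*a^2*s - 252*a^2 + 13*a*s^3 - 13*a*s^2 - 78*a*s + s^4 - s^3 - 6*s^2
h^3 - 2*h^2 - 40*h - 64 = (h - 8)*(h + 2)*(h + 4)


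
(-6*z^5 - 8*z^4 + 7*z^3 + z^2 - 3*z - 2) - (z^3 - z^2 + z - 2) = -6*z^5 - 8*z^4 + 6*z^3 + 2*z^2 - 4*z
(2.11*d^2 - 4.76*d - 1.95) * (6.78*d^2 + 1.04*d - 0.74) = 14.3058*d^4 - 30.0784*d^3 - 19.7328*d^2 + 1.4944*d + 1.443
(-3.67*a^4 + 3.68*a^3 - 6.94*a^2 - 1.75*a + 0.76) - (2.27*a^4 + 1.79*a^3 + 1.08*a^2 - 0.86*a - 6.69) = -5.94*a^4 + 1.89*a^3 - 8.02*a^2 - 0.89*a + 7.45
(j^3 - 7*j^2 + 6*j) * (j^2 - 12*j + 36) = j^5 - 19*j^4 + 126*j^3 - 324*j^2 + 216*j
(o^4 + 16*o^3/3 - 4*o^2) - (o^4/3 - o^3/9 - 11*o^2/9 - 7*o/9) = 2*o^4/3 + 49*o^3/9 - 25*o^2/9 + 7*o/9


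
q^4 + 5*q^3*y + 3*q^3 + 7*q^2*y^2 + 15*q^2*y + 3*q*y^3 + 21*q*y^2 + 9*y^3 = (q + 3)*(q + y)^2*(q + 3*y)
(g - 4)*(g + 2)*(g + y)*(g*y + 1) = g^4*y + g^3*y^2 - 2*g^3*y + g^3 - 2*g^2*y^2 - 7*g^2*y - 2*g^2 - 8*g*y^2 - 2*g*y - 8*g - 8*y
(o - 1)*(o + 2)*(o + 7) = o^3 + 8*o^2 + 5*o - 14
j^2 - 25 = (j - 5)*(j + 5)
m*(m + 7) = m^2 + 7*m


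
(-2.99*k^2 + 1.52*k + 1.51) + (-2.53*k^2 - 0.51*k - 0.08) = -5.52*k^2 + 1.01*k + 1.43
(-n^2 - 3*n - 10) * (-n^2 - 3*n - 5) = n^4 + 6*n^3 + 24*n^2 + 45*n + 50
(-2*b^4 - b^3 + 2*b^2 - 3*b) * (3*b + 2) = -6*b^5 - 7*b^4 + 4*b^3 - 5*b^2 - 6*b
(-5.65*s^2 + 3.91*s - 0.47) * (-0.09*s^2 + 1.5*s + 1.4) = 0.5085*s^4 - 8.8269*s^3 - 2.0027*s^2 + 4.769*s - 0.658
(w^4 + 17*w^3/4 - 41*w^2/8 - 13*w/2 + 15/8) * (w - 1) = w^5 + 13*w^4/4 - 75*w^3/8 - 11*w^2/8 + 67*w/8 - 15/8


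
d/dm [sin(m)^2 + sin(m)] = sin(2*m) + cos(m)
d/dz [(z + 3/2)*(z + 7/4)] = 2*z + 13/4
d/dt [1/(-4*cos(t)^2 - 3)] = -4*sin(2*t)/(2*cos(2*t) + 5)^2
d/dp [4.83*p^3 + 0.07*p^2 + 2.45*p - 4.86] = 14.49*p^2 + 0.14*p + 2.45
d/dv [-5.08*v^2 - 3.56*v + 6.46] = -10.16*v - 3.56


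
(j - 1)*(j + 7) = j^2 + 6*j - 7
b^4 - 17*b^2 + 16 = (b - 4)*(b - 1)*(b + 1)*(b + 4)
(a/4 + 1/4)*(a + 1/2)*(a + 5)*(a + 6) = a^4/4 + 25*a^3/8 + 47*a^2/4 + 101*a/8 + 15/4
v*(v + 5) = v^2 + 5*v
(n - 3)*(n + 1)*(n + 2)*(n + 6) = n^4 + 6*n^3 - 7*n^2 - 48*n - 36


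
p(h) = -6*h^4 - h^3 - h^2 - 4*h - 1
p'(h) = -24*h^3 - 3*h^2 - 2*h - 4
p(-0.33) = 0.18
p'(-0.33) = -2.80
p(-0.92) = -1.69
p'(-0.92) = 13.99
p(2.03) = -123.50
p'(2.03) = -221.19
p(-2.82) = -354.69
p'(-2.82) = 516.00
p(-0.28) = 0.03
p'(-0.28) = -3.15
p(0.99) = -12.67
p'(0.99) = -32.21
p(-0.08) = -0.69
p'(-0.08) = -3.85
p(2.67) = -342.77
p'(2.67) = -487.55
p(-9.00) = -38683.00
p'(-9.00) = 17267.00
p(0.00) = -1.00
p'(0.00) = -4.00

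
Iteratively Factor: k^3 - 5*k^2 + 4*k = (k)*(k^2 - 5*k + 4) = k*(k - 1)*(k - 4)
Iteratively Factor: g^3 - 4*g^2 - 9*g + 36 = (g - 3)*(g^2 - g - 12) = (g - 4)*(g - 3)*(g + 3)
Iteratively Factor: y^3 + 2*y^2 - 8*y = (y - 2)*(y^2 + 4*y) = y*(y - 2)*(y + 4)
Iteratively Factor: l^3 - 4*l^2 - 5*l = (l + 1)*(l^2 - 5*l) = l*(l + 1)*(l - 5)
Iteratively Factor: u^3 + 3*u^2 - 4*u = (u + 4)*(u^2 - u) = u*(u + 4)*(u - 1)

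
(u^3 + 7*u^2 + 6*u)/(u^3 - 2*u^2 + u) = (u^2 + 7*u + 6)/(u^2 - 2*u + 1)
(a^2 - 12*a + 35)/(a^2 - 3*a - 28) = (a - 5)/(a + 4)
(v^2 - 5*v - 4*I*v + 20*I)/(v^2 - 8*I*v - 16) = (v - 5)/(v - 4*I)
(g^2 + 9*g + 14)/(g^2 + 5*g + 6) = (g + 7)/(g + 3)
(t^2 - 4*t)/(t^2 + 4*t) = (t - 4)/(t + 4)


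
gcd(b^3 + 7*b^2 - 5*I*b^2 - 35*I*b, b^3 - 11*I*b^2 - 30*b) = b^2 - 5*I*b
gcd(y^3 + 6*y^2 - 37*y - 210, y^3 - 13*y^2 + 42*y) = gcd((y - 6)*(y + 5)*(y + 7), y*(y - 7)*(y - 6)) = y - 6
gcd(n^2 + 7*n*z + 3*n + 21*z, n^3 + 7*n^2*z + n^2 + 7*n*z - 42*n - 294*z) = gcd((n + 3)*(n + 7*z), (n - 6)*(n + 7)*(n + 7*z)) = n + 7*z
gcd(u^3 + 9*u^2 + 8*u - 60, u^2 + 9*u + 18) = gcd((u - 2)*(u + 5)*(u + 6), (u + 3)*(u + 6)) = u + 6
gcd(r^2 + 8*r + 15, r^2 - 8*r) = 1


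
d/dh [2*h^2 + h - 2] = 4*h + 1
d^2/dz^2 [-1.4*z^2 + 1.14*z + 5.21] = -2.80000000000000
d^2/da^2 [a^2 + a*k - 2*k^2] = 2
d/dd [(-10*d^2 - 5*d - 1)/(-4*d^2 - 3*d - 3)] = 2*(5*d^2 + 26*d + 6)/(16*d^4 + 24*d^3 + 33*d^2 + 18*d + 9)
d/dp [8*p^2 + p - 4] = 16*p + 1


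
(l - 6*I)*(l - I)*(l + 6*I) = l^3 - I*l^2 + 36*l - 36*I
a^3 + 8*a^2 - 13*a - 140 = (a - 4)*(a + 5)*(a + 7)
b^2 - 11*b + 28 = (b - 7)*(b - 4)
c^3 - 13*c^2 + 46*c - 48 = (c - 8)*(c - 3)*(c - 2)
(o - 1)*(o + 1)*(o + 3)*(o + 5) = o^4 + 8*o^3 + 14*o^2 - 8*o - 15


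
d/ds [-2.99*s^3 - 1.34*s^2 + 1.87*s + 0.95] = -8.97*s^2 - 2.68*s + 1.87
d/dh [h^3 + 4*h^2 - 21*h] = 3*h^2 + 8*h - 21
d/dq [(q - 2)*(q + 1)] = 2*q - 1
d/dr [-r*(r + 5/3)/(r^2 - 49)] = (5*r^2 + 294*r + 245)/(3*(r^4 - 98*r^2 + 2401))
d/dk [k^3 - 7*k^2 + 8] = k*(3*k - 14)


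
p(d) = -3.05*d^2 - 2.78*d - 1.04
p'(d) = -6.1*d - 2.78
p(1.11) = -7.88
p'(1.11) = -9.55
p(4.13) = -64.54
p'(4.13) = -27.97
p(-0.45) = -0.41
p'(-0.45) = -0.03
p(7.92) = -214.37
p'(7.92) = -51.09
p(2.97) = -36.20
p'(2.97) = -20.90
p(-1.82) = -6.08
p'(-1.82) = 8.32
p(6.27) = -138.37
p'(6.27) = -41.03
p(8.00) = -218.48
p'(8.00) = -51.58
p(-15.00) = -645.59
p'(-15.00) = 88.72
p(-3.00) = -20.15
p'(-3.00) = 15.52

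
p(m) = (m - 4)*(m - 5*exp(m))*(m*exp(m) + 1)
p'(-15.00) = -34.00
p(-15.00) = 285.00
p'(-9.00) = -22.08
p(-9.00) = 116.88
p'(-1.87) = -4.92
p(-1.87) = 11.03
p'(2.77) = 6599.10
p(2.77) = 4282.69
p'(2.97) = 7817.67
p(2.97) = 5731.52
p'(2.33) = 3679.53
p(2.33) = 2043.95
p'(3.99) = -56396.53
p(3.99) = 576.98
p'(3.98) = -53864.86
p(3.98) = 1128.22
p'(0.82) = 202.48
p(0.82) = 95.85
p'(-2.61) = -8.11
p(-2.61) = 15.90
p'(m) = (1 - 5*exp(m))*(m - 4)*(m*exp(m) + 1) + (m - 4)*(m - 5*exp(m))*(m*exp(m) + exp(m)) + (m - 5*exp(m))*(m*exp(m) + 1)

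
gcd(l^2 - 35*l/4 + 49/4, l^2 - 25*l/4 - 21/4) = l - 7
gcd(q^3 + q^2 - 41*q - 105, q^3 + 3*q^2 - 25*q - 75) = q^2 + 8*q + 15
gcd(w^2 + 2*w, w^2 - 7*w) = w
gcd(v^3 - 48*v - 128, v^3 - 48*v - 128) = v^3 - 48*v - 128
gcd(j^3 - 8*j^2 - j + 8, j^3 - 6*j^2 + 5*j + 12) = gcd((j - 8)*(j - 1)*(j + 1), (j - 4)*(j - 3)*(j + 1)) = j + 1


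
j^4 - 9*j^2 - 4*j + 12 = (j - 3)*(j - 1)*(j + 2)^2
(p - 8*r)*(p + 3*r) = p^2 - 5*p*r - 24*r^2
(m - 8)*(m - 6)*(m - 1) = m^3 - 15*m^2 + 62*m - 48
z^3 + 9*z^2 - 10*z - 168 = (z - 4)*(z + 6)*(z + 7)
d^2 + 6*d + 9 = (d + 3)^2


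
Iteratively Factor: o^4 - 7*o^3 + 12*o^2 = (o)*(o^3 - 7*o^2 + 12*o) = o*(o - 3)*(o^2 - 4*o) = o^2*(o - 3)*(o - 4)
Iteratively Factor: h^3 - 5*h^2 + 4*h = (h - 1)*(h^2 - 4*h) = (h - 4)*(h - 1)*(h)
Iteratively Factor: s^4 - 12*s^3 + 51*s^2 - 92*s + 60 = (s - 3)*(s^3 - 9*s^2 + 24*s - 20) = (s - 5)*(s - 3)*(s^2 - 4*s + 4) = (s - 5)*(s - 3)*(s - 2)*(s - 2)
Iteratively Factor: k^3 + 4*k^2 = (k)*(k^2 + 4*k) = k*(k + 4)*(k)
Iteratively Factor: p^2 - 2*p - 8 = (p + 2)*(p - 4)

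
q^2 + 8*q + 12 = (q + 2)*(q + 6)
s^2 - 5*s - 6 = (s - 6)*(s + 1)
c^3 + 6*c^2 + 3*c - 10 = (c - 1)*(c + 2)*(c + 5)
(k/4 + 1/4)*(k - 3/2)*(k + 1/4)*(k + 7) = k^4/4 + 27*k^3/16 - 27*k^2/32 - 47*k/16 - 21/32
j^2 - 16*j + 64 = (j - 8)^2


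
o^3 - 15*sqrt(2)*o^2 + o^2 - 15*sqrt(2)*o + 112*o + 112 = (o + 1)*(o - 8*sqrt(2))*(o - 7*sqrt(2))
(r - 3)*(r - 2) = r^2 - 5*r + 6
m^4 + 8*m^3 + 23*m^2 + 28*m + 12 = (m + 1)*(m + 2)^2*(m + 3)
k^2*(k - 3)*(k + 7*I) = k^4 - 3*k^3 + 7*I*k^3 - 21*I*k^2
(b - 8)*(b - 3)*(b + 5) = b^3 - 6*b^2 - 31*b + 120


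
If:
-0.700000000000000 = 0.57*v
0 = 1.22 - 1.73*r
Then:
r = 0.71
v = -1.23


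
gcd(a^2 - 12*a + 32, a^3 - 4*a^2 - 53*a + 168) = a - 8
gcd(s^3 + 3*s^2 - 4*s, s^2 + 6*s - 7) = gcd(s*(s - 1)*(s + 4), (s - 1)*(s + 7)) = s - 1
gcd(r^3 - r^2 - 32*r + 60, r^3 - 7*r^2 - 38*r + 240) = r^2 + r - 30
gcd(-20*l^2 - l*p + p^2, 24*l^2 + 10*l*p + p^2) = 4*l + p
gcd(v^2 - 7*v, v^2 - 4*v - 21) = v - 7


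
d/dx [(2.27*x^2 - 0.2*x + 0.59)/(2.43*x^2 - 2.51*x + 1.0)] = (-5.2117*x^2 + 1.6726*x + 1.2809)/(5.9049*x^4 - 12.1986*x^3 + 11.1601*x^2 - 5.02*x + 1.0)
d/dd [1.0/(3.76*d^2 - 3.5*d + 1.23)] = (3.5 - 7.52*d)/(3.76*d^2 - 3.5*d + 1.23)^2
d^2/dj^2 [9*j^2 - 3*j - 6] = 18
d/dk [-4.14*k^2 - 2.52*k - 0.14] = -8.28*k - 2.52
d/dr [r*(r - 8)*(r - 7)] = 3*r^2 - 30*r + 56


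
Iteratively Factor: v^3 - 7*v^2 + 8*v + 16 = (v - 4)*(v^2 - 3*v - 4) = (v - 4)^2*(v + 1)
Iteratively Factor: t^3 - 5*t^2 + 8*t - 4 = (t - 2)*(t^2 - 3*t + 2) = (t - 2)*(t - 1)*(t - 2)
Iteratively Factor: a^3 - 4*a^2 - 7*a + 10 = (a + 2)*(a^2 - 6*a + 5) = (a - 1)*(a + 2)*(a - 5)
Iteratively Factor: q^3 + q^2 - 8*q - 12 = (q + 2)*(q^2 - q - 6) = (q - 3)*(q + 2)*(q + 2)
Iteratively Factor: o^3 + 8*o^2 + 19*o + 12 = (o + 1)*(o^2 + 7*o + 12) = (o + 1)*(o + 3)*(o + 4)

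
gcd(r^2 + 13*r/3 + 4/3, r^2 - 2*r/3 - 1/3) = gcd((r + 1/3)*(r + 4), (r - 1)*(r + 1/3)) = r + 1/3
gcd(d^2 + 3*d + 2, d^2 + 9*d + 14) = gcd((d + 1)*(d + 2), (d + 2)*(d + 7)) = d + 2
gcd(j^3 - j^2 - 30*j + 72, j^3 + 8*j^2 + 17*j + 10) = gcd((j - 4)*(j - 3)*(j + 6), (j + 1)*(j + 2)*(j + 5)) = 1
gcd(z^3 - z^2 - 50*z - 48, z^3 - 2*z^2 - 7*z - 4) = z + 1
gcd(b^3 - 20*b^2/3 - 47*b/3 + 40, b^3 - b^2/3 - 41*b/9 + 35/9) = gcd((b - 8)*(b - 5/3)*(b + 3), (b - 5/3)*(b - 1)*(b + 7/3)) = b - 5/3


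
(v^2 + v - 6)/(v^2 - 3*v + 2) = (v + 3)/(v - 1)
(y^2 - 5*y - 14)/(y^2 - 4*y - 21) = (y + 2)/(y + 3)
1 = 1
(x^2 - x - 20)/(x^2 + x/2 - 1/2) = 2*(x^2 - x - 20)/(2*x^2 + x - 1)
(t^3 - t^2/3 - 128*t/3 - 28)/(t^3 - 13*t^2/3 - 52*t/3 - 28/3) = (t + 6)/(t + 2)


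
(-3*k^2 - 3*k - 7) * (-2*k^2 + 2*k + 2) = 6*k^4 + 2*k^2 - 20*k - 14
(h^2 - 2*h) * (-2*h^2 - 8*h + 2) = -2*h^4 - 4*h^3 + 18*h^2 - 4*h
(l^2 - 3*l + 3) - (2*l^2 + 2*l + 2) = -l^2 - 5*l + 1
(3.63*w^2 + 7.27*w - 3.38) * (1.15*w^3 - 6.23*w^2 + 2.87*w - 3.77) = 4.1745*w^5 - 14.2544*w^4 - 38.761*w^3 + 28.2372*w^2 - 37.1085*w + 12.7426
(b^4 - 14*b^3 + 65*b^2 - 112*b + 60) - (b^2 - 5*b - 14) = b^4 - 14*b^3 + 64*b^2 - 107*b + 74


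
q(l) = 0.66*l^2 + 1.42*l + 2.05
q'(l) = 1.32*l + 1.42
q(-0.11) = 1.90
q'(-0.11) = 1.27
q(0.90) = 3.86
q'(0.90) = 2.61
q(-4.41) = 8.62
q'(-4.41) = -4.40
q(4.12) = 19.10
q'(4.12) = 6.86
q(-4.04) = 7.09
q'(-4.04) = -3.91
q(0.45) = 2.82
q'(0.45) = 2.01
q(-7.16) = 25.72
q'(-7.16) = -8.03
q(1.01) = 4.16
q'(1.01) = 2.75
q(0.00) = 2.05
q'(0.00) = 1.42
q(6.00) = 34.33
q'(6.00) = 9.34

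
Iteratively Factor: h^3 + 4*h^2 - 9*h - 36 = (h + 4)*(h^2 - 9) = (h - 3)*(h + 4)*(h + 3)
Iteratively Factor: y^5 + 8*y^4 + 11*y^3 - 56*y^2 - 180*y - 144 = (y + 2)*(y^4 + 6*y^3 - y^2 - 54*y - 72) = (y - 3)*(y + 2)*(y^3 + 9*y^2 + 26*y + 24) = (y - 3)*(y + 2)*(y + 3)*(y^2 + 6*y + 8) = (y - 3)*(y + 2)*(y + 3)*(y + 4)*(y + 2)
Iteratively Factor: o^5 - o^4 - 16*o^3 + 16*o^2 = (o)*(o^4 - o^3 - 16*o^2 + 16*o) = o*(o - 1)*(o^3 - 16*o) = o*(o - 1)*(o + 4)*(o^2 - 4*o) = o*(o - 4)*(o - 1)*(o + 4)*(o)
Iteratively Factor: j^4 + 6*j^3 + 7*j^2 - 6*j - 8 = (j + 2)*(j^3 + 4*j^2 - j - 4) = (j + 2)*(j + 4)*(j^2 - 1) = (j + 1)*(j + 2)*(j + 4)*(j - 1)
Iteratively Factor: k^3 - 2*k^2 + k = (k - 1)*(k^2 - k) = k*(k - 1)*(k - 1)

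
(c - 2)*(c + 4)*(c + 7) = c^3 + 9*c^2 + 6*c - 56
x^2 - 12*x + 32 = (x - 8)*(x - 4)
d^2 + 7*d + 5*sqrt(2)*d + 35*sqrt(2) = (d + 7)*(d + 5*sqrt(2))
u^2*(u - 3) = u^3 - 3*u^2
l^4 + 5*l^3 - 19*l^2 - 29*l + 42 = (l - 3)*(l - 1)*(l + 2)*(l + 7)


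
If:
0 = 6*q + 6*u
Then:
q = -u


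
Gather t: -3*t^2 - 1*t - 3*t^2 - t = -6*t^2 - 2*t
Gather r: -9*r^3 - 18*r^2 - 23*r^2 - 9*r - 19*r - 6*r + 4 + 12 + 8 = -9*r^3 - 41*r^2 - 34*r + 24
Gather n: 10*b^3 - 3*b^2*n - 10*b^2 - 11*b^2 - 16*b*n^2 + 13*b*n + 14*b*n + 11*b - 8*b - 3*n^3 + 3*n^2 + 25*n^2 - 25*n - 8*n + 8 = 10*b^3 - 21*b^2 + 3*b - 3*n^3 + n^2*(28 - 16*b) + n*(-3*b^2 + 27*b - 33) + 8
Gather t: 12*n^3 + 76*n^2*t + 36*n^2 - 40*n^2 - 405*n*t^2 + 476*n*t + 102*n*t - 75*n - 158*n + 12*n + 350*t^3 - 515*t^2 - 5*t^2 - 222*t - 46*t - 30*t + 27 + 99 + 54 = 12*n^3 - 4*n^2 - 221*n + 350*t^3 + t^2*(-405*n - 520) + t*(76*n^2 + 578*n - 298) + 180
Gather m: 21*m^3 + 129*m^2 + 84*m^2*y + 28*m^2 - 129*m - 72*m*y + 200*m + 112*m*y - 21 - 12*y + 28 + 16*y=21*m^3 + m^2*(84*y + 157) + m*(40*y + 71) + 4*y + 7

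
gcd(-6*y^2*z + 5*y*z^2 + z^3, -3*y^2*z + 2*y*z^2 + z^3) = y*z - z^2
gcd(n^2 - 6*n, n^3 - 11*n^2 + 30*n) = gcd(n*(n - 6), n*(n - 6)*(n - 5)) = n^2 - 6*n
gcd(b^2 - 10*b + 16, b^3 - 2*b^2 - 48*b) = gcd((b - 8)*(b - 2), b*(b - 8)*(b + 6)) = b - 8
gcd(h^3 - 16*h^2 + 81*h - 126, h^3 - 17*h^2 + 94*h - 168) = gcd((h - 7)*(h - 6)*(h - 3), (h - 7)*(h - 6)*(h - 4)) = h^2 - 13*h + 42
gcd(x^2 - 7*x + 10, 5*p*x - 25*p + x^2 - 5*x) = x - 5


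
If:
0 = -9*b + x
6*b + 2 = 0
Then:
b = -1/3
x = -3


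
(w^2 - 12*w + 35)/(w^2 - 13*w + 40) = (w - 7)/(w - 8)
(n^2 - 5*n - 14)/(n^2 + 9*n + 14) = (n - 7)/(n + 7)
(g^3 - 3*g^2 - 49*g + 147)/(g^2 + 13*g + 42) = (g^2 - 10*g + 21)/(g + 6)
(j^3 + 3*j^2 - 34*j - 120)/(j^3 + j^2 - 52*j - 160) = (j - 6)/(j - 8)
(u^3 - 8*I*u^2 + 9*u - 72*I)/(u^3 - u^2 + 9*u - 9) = (u - 8*I)/(u - 1)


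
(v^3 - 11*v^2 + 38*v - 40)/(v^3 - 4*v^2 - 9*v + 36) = (v^2 - 7*v + 10)/(v^2 - 9)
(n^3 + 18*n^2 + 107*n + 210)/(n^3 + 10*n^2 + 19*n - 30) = (n + 7)/(n - 1)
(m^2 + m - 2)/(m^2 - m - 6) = (m - 1)/(m - 3)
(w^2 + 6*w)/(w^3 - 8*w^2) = (w + 6)/(w*(w - 8))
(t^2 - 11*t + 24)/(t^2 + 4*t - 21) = (t - 8)/(t + 7)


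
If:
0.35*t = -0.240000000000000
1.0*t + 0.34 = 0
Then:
No Solution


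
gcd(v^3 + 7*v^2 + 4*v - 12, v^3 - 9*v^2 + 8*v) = v - 1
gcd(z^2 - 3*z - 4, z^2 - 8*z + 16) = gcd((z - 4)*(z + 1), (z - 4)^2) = z - 4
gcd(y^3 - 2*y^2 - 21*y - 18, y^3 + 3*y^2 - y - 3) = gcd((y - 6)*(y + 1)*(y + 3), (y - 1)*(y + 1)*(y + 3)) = y^2 + 4*y + 3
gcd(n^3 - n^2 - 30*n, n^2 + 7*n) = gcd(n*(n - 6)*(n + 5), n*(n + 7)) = n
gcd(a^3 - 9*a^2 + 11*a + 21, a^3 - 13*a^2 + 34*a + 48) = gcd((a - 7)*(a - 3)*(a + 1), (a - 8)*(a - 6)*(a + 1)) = a + 1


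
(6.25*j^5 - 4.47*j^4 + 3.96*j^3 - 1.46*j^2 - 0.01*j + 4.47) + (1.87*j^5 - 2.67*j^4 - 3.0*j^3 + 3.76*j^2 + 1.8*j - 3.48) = 8.12*j^5 - 7.14*j^4 + 0.96*j^3 + 2.3*j^2 + 1.79*j + 0.99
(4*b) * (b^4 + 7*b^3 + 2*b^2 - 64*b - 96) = 4*b^5 + 28*b^4 + 8*b^3 - 256*b^2 - 384*b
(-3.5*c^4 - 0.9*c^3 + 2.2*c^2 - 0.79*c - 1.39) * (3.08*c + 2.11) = -10.78*c^5 - 10.157*c^4 + 4.877*c^3 + 2.2088*c^2 - 5.9481*c - 2.9329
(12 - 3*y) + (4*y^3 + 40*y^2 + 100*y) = 4*y^3 + 40*y^2 + 97*y + 12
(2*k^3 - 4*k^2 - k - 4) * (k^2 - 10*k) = 2*k^5 - 24*k^4 + 39*k^3 + 6*k^2 + 40*k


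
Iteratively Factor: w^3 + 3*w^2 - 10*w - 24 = (w - 3)*(w^2 + 6*w + 8) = (w - 3)*(w + 4)*(w + 2)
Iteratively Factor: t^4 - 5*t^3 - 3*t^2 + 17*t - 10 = (t + 2)*(t^3 - 7*t^2 + 11*t - 5) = (t - 5)*(t + 2)*(t^2 - 2*t + 1) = (t - 5)*(t - 1)*(t + 2)*(t - 1)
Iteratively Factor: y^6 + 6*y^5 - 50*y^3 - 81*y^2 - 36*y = (y + 1)*(y^5 + 5*y^4 - 5*y^3 - 45*y^2 - 36*y) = (y + 1)*(y + 3)*(y^4 + 2*y^3 - 11*y^2 - 12*y) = y*(y + 1)*(y + 3)*(y^3 + 2*y^2 - 11*y - 12) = y*(y - 3)*(y + 1)*(y + 3)*(y^2 + 5*y + 4) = y*(y - 3)*(y + 1)^2*(y + 3)*(y + 4)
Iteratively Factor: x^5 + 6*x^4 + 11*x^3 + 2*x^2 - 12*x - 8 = (x + 2)*(x^4 + 4*x^3 + 3*x^2 - 4*x - 4) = (x + 2)^2*(x^3 + 2*x^2 - x - 2) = (x + 1)*(x + 2)^2*(x^2 + x - 2) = (x - 1)*(x + 1)*(x + 2)^2*(x + 2)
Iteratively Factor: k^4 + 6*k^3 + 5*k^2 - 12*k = (k)*(k^3 + 6*k^2 + 5*k - 12) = k*(k - 1)*(k^2 + 7*k + 12) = k*(k - 1)*(k + 3)*(k + 4)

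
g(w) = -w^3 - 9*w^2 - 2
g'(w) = -3*w^2 - 18*w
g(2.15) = -53.54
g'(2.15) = -52.57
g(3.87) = -194.75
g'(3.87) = -114.59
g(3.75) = -181.30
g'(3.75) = -109.69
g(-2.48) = -42.10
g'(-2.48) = 26.19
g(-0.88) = -8.29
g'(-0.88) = 13.52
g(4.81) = -321.51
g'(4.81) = -155.99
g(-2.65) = -46.59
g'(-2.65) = 26.63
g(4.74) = -310.70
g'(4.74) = -152.72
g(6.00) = -542.00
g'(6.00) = -216.00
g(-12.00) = 430.00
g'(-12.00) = -216.00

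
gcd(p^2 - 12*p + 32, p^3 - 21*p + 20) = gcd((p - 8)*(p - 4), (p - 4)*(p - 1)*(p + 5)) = p - 4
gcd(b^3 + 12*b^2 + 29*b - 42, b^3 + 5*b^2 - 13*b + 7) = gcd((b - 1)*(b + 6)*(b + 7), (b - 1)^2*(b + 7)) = b^2 + 6*b - 7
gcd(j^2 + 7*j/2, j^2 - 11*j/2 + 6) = 1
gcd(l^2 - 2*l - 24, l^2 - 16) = l + 4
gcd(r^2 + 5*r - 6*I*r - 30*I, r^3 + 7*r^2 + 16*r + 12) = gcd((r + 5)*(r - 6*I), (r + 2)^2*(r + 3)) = 1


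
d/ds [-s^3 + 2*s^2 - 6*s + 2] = -3*s^2 + 4*s - 6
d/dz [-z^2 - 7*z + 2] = -2*z - 7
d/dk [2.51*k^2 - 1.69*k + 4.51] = 5.02*k - 1.69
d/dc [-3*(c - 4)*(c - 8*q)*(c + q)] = -9*c^2 + 42*c*q + 24*c + 24*q^2 - 84*q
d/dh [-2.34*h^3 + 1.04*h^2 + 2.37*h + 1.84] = -7.02*h^2 + 2.08*h + 2.37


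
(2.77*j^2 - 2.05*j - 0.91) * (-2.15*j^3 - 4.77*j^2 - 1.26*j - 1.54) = -5.9555*j^5 - 8.8054*j^4 + 8.2448*j^3 + 2.6579*j^2 + 4.3036*j + 1.4014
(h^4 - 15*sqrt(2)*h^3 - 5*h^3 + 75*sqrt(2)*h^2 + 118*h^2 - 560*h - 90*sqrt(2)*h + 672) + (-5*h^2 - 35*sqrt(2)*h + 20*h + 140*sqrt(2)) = h^4 - 15*sqrt(2)*h^3 - 5*h^3 + 75*sqrt(2)*h^2 + 113*h^2 - 540*h - 125*sqrt(2)*h + 140*sqrt(2) + 672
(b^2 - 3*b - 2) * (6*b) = 6*b^3 - 18*b^2 - 12*b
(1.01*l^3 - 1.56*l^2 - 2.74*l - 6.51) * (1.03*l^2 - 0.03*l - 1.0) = 1.0403*l^5 - 1.6371*l^4 - 3.7854*l^3 - 5.0631*l^2 + 2.9353*l + 6.51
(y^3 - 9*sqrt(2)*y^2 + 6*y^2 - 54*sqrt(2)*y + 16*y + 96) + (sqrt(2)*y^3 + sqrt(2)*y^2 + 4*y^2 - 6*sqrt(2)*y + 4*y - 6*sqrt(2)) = y^3 + sqrt(2)*y^3 - 8*sqrt(2)*y^2 + 10*y^2 - 60*sqrt(2)*y + 20*y - 6*sqrt(2) + 96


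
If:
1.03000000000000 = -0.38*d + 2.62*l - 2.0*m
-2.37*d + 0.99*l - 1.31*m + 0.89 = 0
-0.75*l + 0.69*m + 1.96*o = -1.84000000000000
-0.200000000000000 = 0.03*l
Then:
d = 3.02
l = -6.67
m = -9.82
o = -0.03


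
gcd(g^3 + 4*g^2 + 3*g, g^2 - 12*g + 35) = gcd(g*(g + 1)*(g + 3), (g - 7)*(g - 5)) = 1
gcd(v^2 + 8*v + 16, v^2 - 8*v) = 1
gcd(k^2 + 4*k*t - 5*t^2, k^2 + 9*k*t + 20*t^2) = k + 5*t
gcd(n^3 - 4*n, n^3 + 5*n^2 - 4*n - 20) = n^2 - 4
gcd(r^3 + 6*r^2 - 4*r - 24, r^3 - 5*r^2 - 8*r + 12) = r + 2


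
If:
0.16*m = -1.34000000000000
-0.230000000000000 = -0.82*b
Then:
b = 0.28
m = -8.38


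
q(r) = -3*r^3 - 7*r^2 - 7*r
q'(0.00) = -7.00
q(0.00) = 0.00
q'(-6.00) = -247.00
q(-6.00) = 438.00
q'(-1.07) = -2.32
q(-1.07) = 3.15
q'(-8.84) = -586.55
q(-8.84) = 1587.28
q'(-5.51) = -203.10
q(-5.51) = 327.90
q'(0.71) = -21.48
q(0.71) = -9.57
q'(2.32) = -87.92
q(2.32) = -91.38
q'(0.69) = -20.94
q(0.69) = -9.15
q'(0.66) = -20.16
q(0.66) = -8.53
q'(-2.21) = -20.02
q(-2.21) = 13.66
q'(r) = -9*r^2 - 14*r - 7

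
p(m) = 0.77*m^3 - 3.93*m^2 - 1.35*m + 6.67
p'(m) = 2.31*m^2 - 7.86*m - 1.35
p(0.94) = 2.57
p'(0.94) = -6.70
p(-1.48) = -2.44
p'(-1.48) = 15.34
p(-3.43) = -66.01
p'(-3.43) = 52.79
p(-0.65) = 5.68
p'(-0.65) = 4.73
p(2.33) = -8.07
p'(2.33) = -7.12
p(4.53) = -8.51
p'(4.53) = 10.45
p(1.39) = -0.73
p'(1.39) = -7.81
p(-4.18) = -112.59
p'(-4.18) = 71.87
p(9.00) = 237.52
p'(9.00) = 115.02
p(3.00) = -11.96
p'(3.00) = -4.14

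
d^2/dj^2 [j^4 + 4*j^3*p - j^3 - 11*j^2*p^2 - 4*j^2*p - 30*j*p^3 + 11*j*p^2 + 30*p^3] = 12*j^2 + 24*j*p - 6*j - 22*p^2 - 8*p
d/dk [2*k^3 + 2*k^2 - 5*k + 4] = 6*k^2 + 4*k - 5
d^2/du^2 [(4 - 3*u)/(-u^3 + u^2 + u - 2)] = 2*((3*u - 4)*(-3*u^2 + 2*u + 1)^2 + (-9*u^2 + 6*u - (3*u - 4)*(3*u - 1) + 3)*(u^3 - u^2 - u + 2))/(u^3 - u^2 - u + 2)^3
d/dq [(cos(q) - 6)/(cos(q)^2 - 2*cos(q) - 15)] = (cos(q)^2 - 12*cos(q) + 27)*sin(q)/(sin(q)^2 + 2*cos(q) + 14)^2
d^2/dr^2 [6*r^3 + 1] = 36*r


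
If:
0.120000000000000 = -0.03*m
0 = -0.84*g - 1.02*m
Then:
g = 4.86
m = -4.00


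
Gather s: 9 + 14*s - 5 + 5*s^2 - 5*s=5*s^2 + 9*s + 4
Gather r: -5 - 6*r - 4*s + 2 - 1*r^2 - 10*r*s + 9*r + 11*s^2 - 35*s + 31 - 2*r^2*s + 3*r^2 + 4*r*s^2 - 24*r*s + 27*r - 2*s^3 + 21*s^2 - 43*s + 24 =r^2*(2 - 2*s) + r*(4*s^2 - 34*s + 30) - 2*s^3 + 32*s^2 - 82*s + 52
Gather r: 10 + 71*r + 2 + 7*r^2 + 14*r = 7*r^2 + 85*r + 12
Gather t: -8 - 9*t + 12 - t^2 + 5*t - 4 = -t^2 - 4*t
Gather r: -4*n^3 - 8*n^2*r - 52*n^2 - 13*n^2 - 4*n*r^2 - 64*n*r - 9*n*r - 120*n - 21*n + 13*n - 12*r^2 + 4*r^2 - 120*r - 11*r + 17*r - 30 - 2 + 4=-4*n^3 - 65*n^2 - 128*n + r^2*(-4*n - 8) + r*(-8*n^2 - 73*n - 114) - 28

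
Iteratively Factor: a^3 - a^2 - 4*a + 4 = (a - 1)*(a^2 - 4) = (a - 1)*(a + 2)*(a - 2)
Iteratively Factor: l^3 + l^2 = (l)*(l^2 + l) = l*(l + 1)*(l)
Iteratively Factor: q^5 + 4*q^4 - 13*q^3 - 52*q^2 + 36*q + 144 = (q - 2)*(q^4 + 6*q^3 - q^2 - 54*q - 72) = (q - 3)*(q - 2)*(q^3 + 9*q^2 + 26*q + 24) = (q - 3)*(q - 2)*(q + 4)*(q^2 + 5*q + 6) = (q - 3)*(q - 2)*(q + 3)*(q + 4)*(q + 2)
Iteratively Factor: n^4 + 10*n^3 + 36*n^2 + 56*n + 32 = (n + 4)*(n^3 + 6*n^2 + 12*n + 8) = (n + 2)*(n + 4)*(n^2 + 4*n + 4) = (n + 2)^2*(n + 4)*(n + 2)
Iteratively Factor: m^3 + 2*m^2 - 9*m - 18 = (m - 3)*(m^2 + 5*m + 6) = (m - 3)*(m + 2)*(m + 3)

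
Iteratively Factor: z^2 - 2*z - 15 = (z - 5)*(z + 3)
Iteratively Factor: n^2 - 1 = (n - 1)*(n + 1)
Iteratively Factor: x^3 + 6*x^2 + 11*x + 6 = (x + 2)*(x^2 + 4*x + 3) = (x + 2)*(x + 3)*(x + 1)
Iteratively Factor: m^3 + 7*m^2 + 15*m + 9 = (m + 3)*(m^2 + 4*m + 3) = (m + 3)^2*(m + 1)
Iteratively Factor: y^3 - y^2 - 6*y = (y)*(y^2 - y - 6) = y*(y + 2)*(y - 3)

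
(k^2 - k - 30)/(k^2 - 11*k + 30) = (k + 5)/(k - 5)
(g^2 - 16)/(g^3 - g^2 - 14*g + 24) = (g - 4)/(g^2 - 5*g + 6)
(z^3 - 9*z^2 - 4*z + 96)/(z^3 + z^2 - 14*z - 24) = (z - 8)/(z + 2)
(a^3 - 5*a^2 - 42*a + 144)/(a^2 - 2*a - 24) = (-a^3 + 5*a^2 + 42*a - 144)/(-a^2 + 2*a + 24)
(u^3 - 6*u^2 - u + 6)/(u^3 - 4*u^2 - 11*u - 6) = (u - 1)/(u + 1)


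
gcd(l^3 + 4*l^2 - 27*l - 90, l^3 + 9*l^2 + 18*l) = l^2 + 9*l + 18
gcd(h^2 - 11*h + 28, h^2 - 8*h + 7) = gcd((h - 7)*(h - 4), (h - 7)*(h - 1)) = h - 7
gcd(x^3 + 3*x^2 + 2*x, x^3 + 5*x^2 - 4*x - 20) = x + 2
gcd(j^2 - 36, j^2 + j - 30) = j + 6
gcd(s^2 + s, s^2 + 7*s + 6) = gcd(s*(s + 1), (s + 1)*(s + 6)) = s + 1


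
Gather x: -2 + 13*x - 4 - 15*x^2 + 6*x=-15*x^2 + 19*x - 6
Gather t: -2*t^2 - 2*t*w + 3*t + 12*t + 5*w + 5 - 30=-2*t^2 + t*(15 - 2*w) + 5*w - 25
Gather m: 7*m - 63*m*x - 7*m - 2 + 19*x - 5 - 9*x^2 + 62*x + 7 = -63*m*x - 9*x^2 + 81*x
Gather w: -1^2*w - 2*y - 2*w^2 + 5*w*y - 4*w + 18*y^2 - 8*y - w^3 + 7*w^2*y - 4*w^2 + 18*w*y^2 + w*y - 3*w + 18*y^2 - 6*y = -w^3 + w^2*(7*y - 6) + w*(18*y^2 + 6*y - 8) + 36*y^2 - 16*y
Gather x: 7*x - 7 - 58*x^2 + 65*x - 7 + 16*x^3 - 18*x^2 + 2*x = 16*x^3 - 76*x^2 + 74*x - 14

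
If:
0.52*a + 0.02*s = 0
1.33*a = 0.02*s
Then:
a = 0.00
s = 0.00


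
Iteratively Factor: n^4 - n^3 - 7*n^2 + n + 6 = (n + 1)*(n^3 - 2*n^2 - 5*n + 6) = (n - 3)*(n + 1)*(n^2 + n - 2) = (n - 3)*(n + 1)*(n + 2)*(n - 1)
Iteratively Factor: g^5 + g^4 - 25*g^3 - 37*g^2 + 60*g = (g - 1)*(g^4 + 2*g^3 - 23*g^2 - 60*g) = (g - 1)*(g + 4)*(g^3 - 2*g^2 - 15*g) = (g - 5)*(g - 1)*(g + 4)*(g^2 + 3*g) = (g - 5)*(g - 1)*(g + 3)*(g + 4)*(g)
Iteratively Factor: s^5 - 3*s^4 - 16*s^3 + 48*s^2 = (s)*(s^4 - 3*s^3 - 16*s^2 + 48*s) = s*(s + 4)*(s^3 - 7*s^2 + 12*s) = s*(s - 4)*(s + 4)*(s^2 - 3*s) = s^2*(s - 4)*(s + 4)*(s - 3)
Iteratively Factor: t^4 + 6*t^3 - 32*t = (t)*(t^3 + 6*t^2 - 32) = t*(t + 4)*(t^2 + 2*t - 8) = t*(t + 4)^2*(t - 2)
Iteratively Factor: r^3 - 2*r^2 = (r)*(r^2 - 2*r) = r*(r - 2)*(r)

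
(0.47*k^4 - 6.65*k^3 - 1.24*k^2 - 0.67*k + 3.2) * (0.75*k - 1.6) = 0.3525*k^5 - 5.7395*k^4 + 9.71*k^3 + 1.4815*k^2 + 3.472*k - 5.12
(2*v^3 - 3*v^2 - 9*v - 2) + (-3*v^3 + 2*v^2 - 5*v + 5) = -v^3 - v^2 - 14*v + 3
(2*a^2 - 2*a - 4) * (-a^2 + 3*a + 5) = -2*a^4 + 8*a^3 + 8*a^2 - 22*a - 20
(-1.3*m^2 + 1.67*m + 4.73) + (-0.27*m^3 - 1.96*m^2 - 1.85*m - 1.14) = -0.27*m^3 - 3.26*m^2 - 0.18*m + 3.59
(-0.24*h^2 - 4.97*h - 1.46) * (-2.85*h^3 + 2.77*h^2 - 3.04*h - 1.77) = 0.684*h^5 + 13.4997*h^4 - 8.8763*h^3 + 11.4894*h^2 + 13.2353*h + 2.5842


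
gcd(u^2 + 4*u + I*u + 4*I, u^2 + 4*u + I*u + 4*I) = u^2 + u*(4 + I) + 4*I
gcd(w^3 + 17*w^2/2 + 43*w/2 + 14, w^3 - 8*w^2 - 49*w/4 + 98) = w + 7/2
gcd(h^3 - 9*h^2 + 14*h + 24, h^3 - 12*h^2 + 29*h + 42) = h^2 - 5*h - 6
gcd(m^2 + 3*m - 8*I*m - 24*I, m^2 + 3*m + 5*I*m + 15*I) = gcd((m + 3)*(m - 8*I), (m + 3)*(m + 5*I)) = m + 3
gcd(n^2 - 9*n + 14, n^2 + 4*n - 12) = n - 2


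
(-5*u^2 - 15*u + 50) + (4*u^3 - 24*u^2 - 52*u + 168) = 4*u^3 - 29*u^2 - 67*u + 218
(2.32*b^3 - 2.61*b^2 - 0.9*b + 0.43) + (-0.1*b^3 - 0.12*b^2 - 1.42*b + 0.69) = 2.22*b^3 - 2.73*b^2 - 2.32*b + 1.12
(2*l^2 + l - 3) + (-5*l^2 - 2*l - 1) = -3*l^2 - l - 4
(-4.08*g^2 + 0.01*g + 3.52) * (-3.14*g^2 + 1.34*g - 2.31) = 12.8112*g^4 - 5.4986*g^3 - 1.6146*g^2 + 4.6937*g - 8.1312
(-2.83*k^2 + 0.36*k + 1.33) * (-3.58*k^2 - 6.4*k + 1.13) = 10.1314*k^4 + 16.8232*k^3 - 10.2633*k^2 - 8.1052*k + 1.5029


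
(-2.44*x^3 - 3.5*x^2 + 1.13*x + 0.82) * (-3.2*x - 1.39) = 7.808*x^4 + 14.5916*x^3 + 1.249*x^2 - 4.1947*x - 1.1398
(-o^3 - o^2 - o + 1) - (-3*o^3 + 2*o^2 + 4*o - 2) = 2*o^3 - 3*o^2 - 5*o + 3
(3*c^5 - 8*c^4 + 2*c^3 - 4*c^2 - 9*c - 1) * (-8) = -24*c^5 + 64*c^4 - 16*c^3 + 32*c^2 + 72*c + 8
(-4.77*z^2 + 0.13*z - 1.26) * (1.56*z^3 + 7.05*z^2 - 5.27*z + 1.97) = -7.4412*z^5 - 33.4257*z^4 + 24.0888*z^3 - 18.965*z^2 + 6.8963*z - 2.4822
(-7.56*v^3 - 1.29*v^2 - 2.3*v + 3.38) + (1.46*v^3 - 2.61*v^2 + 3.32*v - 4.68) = -6.1*v^3 - 3.9*v^2 + 1.02*v - 1.3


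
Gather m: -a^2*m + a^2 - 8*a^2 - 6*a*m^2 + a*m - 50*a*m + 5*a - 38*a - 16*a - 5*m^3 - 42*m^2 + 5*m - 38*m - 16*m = -7*a^2 - 49*a - 5*m^3 + m^2*(-6*a - 42) + m*(-a^2 - 49*a - 49)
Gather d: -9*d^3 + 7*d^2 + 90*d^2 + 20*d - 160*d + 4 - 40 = -9*d^3 + 97*d^2 - 140*d - 36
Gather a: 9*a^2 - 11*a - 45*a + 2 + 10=9*a^2 - 56*a + 12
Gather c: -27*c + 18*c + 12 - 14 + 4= 2 - 9*c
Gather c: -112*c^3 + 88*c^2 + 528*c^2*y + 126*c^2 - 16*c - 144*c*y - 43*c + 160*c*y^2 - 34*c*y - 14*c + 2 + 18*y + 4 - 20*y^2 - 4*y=-112*c^3 + c^2*(528*y + 214) + c*(160*y^2 - 178*y - 73) - 20*y^2 + 14*y + 6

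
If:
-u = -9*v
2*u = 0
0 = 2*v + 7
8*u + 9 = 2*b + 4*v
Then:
No Solution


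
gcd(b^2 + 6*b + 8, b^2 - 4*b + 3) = 1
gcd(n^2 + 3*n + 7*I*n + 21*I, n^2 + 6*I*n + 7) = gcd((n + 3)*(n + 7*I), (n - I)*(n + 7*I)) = n + 7*I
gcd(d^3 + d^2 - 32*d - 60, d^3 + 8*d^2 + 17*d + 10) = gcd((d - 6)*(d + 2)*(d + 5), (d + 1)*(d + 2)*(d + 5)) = d^2 + 7*d + 10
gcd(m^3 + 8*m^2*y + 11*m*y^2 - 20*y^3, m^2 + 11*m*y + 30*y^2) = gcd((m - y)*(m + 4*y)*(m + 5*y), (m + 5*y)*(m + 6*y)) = m + 5*y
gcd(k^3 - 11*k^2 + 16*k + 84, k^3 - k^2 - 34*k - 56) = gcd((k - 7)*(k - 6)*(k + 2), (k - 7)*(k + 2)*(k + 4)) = k^2 - 5*k - 14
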